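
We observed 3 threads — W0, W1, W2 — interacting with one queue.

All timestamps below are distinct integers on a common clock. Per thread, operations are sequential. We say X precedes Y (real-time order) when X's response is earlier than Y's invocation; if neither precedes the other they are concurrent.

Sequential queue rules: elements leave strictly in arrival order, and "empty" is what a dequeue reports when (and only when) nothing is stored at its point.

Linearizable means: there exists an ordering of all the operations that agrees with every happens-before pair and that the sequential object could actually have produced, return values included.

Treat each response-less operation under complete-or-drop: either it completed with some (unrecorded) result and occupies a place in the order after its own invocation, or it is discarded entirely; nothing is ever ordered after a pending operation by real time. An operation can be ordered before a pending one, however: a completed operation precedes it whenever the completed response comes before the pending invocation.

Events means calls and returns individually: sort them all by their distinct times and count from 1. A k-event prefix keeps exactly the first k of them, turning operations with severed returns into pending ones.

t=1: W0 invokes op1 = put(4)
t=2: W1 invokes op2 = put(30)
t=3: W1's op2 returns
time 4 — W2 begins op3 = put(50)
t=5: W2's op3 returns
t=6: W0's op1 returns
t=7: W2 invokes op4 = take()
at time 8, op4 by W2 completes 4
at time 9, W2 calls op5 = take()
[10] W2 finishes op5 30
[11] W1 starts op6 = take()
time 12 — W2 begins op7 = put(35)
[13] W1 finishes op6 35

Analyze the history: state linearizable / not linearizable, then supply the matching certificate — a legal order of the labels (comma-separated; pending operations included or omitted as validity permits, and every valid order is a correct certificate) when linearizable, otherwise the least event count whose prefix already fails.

not linearizable — minimal violating prefix: 13 events

already the first 13 events (up to op6's response at time 13) admit no linearization; the first 12 still do
checked exhaustively: 3 real-time-consistent orders of 6 completed operations, zero legal queue replays
no escape via the 1 pending operation (op7): every completion choice fails
for example op1, op2, op3, op4, op5, op6 (pending dropped) fails at step 6: op6 take() → 35 is not legal there
for example op2, op1, op3, op4, op5, op6 (pending dropped) fails at step 4: op4 take() → 4 is not legal there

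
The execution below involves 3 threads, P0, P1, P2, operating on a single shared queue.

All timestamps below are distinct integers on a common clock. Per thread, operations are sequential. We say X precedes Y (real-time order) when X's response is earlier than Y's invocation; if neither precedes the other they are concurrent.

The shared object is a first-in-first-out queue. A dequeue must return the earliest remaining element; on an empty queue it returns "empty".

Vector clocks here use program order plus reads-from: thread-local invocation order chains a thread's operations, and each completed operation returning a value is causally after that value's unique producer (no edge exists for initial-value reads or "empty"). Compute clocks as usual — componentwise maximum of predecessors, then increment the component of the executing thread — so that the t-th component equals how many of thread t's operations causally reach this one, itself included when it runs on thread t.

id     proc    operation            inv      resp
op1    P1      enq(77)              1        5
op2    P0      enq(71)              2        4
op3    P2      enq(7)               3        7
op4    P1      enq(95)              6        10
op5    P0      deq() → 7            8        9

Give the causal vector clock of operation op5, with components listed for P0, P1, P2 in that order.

(2, 0, 1)

invoked at 3, op3 has no predecessors; its own P2 bump gives (0, 0, 1)
invoked at 1, op1 has no predecessors; its own P1 bump gives (0, 1, 0)
invoked at 2, op2 has no predecessors; its own P0 bump gives (1, 0, 0)
op4 (invocation 6): componentwise max over VC(op1)=(0, 1, 0), +1 at P1, giving (0, 2, 0)
op5 (invocation 8): componentwise max over VC(op2)=(1, 0, 0), VC(op3)=(0, 0, 1), +1 at P0, giving (2, 0, 1)
target: VC(op5) = (2, 0, 1)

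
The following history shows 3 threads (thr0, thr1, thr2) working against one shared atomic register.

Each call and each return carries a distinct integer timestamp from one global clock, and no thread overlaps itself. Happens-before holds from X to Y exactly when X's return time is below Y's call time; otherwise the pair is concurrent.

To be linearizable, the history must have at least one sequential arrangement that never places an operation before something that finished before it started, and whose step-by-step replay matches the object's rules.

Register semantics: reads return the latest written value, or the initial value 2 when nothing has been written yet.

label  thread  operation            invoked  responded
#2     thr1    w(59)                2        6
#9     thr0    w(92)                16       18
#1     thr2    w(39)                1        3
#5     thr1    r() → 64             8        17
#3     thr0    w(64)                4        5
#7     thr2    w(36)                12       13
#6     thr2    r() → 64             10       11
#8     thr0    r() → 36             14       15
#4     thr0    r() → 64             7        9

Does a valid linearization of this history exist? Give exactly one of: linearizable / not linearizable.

linearizable

one valid linearization: #1, #2, #3, #4, #5, #6, #7, #8, #9
step 1: #1 w(39) — value 39
step 2: #2 w(59) — value 59
step 3: #3 w(64) — value 64
step 4: #4 r() → 64 — value 64
step 5: #5 r() → 64 — value 64
step 6: #6 r() → 64 — value 64
step 7: #7 w(36) — value 36
step 8: #8 r() → 36 — value 36
step 9: #9 w(92) — value 92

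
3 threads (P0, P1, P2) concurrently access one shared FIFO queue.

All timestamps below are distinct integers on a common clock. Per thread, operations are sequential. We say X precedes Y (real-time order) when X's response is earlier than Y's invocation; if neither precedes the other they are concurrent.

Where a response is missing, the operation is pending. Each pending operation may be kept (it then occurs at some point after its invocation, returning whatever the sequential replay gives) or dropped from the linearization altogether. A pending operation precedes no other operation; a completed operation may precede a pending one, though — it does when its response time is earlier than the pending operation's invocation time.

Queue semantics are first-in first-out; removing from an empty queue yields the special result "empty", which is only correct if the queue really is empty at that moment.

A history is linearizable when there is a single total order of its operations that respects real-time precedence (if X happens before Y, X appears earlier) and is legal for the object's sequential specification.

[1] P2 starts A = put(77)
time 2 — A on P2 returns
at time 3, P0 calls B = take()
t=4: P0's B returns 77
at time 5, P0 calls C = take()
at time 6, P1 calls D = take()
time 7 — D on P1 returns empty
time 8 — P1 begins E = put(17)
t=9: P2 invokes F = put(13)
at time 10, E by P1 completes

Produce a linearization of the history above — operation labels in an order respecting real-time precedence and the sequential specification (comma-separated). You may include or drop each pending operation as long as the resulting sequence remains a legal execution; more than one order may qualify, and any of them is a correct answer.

1. A put(77), leaving queue <77>
2. B take() → 77, leaving queue <>
3. C take() (pending, included), leaving queue <>
4. D take() → empty, leaving queue <>
5. E put(17), leaving queue <17>

A, B, C, D, E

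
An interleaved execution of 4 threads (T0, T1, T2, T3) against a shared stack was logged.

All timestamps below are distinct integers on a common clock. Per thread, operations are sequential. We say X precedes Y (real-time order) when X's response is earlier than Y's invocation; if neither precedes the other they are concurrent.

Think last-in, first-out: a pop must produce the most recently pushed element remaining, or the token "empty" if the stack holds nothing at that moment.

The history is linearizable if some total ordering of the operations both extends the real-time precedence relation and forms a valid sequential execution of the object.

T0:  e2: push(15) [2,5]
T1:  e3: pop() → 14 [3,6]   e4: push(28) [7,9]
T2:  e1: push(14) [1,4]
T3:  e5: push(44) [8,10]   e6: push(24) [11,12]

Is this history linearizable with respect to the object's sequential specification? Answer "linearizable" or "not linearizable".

linearizable

witness order: e1, e3, e2, e4, e5, e6
1. e1 push(14), leaving stack <14>
2. e3 pop() → 14, leaving stack <>
3. e2 push(15), leaving stack <15>
4. e4 push(28), leaving stack <15,28>
5. e5 push(44), leaving stack <15,28,44>
6. e6 push(24), leaving stack <15,28,44,24>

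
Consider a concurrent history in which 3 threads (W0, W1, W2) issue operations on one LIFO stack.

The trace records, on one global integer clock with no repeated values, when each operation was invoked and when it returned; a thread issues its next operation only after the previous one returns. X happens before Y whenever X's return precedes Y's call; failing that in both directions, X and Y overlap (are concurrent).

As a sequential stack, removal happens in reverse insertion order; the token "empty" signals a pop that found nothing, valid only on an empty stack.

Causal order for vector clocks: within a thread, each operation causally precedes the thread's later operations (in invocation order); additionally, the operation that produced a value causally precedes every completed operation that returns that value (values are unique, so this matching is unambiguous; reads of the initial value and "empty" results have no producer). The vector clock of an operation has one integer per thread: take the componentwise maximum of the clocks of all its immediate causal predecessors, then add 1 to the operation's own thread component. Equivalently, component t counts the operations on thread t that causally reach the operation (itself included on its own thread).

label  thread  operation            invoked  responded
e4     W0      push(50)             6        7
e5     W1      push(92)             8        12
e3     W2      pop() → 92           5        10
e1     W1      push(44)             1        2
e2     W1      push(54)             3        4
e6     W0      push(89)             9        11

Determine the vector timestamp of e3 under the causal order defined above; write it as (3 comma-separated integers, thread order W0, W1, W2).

(0, 3, 1)

root op e1, invoked 1: fresh clock plus W1's own tick → (0, 1, 0)
root op e4, invoked 6: fresh clock plus W0's own tick → (1, 0, 0)
e2 (invocation 3): componentwise max over VC(e1)=(0, 1, 0), +1 at W1, giving (0, 2, 0)
e6 (invocation 9): componentwise max over VC(e4)=(1, 0, 0), +1 at W0, giving (2, 0, 0)
e5 (invocation 8): componentwise max over VC(e2)=(0, 2, 0), +1 at W1, giving (0, 3, 0)
e3 (invocation 5): componentwise max over VC(e5)=(0, 3, 0), +1 at W2, giving (0, 3, 1)
target: VC(e3) = (0, 3, 1)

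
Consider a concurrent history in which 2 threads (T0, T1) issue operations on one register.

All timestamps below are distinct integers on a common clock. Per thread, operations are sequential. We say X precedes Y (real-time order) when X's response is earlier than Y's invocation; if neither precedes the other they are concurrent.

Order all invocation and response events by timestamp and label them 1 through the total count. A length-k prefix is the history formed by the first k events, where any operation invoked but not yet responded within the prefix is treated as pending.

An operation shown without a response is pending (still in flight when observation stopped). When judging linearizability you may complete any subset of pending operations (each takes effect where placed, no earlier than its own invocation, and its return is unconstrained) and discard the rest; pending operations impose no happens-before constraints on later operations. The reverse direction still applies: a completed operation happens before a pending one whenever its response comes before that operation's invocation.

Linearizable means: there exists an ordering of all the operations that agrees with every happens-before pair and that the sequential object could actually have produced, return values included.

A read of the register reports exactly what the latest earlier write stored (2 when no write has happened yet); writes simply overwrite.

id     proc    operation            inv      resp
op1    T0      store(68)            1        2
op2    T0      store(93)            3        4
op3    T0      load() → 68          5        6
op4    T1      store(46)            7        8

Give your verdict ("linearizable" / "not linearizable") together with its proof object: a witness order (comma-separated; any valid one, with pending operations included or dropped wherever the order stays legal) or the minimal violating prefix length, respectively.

already the first 6 events (up to op3's response at time 6) admit no linearization; the first 5 still do
exactly one order of the 3 completed ops respects real time; the register replay fails
e.g. op1, op2, op3: illegal at step 3, since op3 load() → 68 cannot apply there

not linearizable — minimal violating prefix: 6 events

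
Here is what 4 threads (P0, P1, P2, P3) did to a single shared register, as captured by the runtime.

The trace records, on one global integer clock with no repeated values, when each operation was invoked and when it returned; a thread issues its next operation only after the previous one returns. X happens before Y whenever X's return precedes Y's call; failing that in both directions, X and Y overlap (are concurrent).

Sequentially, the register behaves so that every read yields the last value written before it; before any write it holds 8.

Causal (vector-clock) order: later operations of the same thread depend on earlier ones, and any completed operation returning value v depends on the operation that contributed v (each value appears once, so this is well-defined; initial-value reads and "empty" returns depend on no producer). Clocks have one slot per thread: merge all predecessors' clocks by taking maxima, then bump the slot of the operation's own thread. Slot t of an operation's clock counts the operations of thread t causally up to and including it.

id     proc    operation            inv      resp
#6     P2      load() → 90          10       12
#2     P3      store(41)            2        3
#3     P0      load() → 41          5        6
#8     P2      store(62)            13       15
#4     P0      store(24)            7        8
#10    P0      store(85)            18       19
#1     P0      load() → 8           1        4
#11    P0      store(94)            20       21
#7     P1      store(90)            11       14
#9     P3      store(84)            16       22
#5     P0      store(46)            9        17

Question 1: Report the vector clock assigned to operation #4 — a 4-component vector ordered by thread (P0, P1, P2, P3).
Answer: (3, 0, 0, 1)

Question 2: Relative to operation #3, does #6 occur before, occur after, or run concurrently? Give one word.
Answer: after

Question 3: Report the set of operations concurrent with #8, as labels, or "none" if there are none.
Answer: #5, #7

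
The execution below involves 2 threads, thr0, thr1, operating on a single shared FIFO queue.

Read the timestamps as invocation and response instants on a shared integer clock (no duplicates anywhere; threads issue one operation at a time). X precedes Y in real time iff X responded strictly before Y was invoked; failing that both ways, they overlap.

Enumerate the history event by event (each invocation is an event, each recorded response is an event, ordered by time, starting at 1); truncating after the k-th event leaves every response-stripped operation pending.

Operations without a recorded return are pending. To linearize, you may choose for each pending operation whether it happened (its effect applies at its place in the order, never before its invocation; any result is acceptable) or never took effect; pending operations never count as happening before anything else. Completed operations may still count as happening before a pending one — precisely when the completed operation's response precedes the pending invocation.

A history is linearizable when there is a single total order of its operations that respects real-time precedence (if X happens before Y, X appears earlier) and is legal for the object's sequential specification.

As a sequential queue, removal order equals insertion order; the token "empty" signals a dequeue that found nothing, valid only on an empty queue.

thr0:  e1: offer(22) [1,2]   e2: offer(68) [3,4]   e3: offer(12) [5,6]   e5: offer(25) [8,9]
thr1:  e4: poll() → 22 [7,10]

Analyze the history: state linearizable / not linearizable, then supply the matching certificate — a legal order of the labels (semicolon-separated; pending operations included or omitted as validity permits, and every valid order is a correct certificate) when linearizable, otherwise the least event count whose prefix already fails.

after step 1 (e1 offer(22)): queue <22>
after step 2 (e2 offer(68)): queue <22,68>
after step 3 (e3 offer(12)): queue <22,68,12>
after step 4 (e4 poll() → 22): queue <68,12>
after step 5 (e5 offer(25)): queue <68,12,25>

linearizable — witness: e1; e2; e3; e4; e5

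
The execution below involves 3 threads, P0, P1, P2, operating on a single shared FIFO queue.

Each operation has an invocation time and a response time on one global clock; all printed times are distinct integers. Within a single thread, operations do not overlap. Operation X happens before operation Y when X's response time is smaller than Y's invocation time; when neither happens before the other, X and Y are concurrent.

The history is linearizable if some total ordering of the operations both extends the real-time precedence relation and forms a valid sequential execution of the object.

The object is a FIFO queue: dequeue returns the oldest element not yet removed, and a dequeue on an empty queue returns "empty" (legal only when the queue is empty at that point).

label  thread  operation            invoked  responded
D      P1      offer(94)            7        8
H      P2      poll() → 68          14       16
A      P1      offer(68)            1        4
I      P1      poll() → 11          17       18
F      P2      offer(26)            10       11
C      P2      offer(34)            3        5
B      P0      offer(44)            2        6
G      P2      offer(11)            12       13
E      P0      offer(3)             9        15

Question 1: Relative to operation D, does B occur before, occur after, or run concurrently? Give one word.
Answer: before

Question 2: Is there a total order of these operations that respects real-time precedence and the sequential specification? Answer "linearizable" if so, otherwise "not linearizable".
not linearizable

through event 17 a valid linearization exists; event 18 (I responding at time 18) ends that
9 completed operations, 24 real-time-consistent orders — every FIFO queue replay fails
sample order A, B, C, D, E, F, G, H, I stalls at step 9 — I poll() → 11 has no legal effect
sample order A, B, C, D, F, E, G, H, I stalls at step 9 — I poll() → 11 has no legal effect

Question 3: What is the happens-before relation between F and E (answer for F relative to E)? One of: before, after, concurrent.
Answer: concurrent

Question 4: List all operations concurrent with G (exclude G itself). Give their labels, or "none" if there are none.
Answer: E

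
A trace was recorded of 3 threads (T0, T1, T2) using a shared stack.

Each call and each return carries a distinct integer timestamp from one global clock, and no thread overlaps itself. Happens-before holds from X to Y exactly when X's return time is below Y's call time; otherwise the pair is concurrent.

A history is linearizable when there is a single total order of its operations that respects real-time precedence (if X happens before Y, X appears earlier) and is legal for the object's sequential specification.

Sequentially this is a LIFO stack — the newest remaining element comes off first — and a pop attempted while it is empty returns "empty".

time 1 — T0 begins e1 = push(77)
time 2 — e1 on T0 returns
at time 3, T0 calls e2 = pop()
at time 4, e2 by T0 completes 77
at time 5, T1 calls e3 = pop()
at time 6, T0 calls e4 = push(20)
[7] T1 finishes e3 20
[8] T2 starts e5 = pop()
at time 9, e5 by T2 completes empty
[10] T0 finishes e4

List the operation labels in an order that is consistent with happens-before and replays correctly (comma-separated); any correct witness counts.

e1, e2, e4, e3, e5

after step 1 (e1 push(77)): stack <77>
after step 2 (e2 pop() → 77): stack <>
after step 3 (e4 push(20)): stack <20>
after step 4 (e3 pop() → 20): stack <>
after step 5 (e5 pop() → empty): stack <>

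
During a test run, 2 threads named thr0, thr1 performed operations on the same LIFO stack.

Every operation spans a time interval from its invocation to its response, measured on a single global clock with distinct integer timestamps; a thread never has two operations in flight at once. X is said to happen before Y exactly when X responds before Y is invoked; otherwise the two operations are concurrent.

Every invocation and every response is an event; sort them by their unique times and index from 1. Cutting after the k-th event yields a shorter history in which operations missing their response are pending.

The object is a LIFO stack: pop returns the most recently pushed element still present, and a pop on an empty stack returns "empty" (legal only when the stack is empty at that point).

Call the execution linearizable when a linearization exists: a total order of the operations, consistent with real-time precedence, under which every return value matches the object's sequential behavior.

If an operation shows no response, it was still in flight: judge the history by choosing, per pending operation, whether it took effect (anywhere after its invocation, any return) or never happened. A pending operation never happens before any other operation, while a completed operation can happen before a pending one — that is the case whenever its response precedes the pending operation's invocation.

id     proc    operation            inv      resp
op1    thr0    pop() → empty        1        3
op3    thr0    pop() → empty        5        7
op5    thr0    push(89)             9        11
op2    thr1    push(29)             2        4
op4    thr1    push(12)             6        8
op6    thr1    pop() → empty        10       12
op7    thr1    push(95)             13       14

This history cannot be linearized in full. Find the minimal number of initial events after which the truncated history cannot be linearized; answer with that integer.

one valid order for events 1..6 is op1, op2:
after step 1 (op1 pop() → empty): stack <>
after step 2 (op2 push(29)): stack <29>
at event 7 (op3's time-7 response) nothing linearizes any more
no completion choice of the 1 pending operation (op4) rescues it — every subset was tried
sample order op1, op2, op3 (pending dropped) stalls at step 3 — op3 pop() → empty has no legal effect
sample order op2, op1, op3 (pending dropped) stalls at step 2 — op1 pop() → empty has no legal effect

7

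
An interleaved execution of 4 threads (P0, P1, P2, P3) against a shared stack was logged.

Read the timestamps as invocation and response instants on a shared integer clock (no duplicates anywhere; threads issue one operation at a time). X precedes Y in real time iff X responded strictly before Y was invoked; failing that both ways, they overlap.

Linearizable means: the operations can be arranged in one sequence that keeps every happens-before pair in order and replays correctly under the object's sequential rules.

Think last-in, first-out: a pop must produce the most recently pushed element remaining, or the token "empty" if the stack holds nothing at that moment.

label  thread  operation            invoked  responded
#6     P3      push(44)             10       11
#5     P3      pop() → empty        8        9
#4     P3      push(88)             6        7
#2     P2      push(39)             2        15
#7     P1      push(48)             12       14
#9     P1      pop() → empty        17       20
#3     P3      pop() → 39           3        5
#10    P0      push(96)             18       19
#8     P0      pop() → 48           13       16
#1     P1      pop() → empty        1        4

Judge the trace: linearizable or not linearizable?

through event 8 a valid linearization exists; event 9 (#5 responding at time 9) ends that
no legal order exists: 2 real-time-consistent candidates over 4 completed stack operations, all rejected
completion choices over the 1 pending operation (#2) were checked; none helps
sample order #1, #3, #4, #5 (pending dropped) stalls at step 2 — #3 pop() → 39 has no legal effect
sample order #3, #1, #4, #5 (pending dropped) stalls at step 1 — #3 pop() → 39 has no legal effect

not linearizable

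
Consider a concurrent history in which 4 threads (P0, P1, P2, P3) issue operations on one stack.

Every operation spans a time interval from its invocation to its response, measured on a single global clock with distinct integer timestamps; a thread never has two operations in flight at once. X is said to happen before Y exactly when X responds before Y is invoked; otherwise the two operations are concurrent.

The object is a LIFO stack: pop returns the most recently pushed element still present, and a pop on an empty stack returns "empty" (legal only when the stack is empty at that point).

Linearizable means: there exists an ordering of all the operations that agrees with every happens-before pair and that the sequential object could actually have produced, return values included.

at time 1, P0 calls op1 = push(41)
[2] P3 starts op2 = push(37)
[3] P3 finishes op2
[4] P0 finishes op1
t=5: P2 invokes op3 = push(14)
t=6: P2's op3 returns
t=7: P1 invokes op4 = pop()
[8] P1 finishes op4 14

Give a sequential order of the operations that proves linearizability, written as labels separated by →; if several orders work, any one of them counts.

op1 → op2 → op3 → op4

step 1: op1 push(41) — stack <41>
step 2: op2 push(37) — stack <41,37>
step 3: op3 push(14) — stack <41,37,14>
step 4: op4 pop() → 14 — stack <41,37>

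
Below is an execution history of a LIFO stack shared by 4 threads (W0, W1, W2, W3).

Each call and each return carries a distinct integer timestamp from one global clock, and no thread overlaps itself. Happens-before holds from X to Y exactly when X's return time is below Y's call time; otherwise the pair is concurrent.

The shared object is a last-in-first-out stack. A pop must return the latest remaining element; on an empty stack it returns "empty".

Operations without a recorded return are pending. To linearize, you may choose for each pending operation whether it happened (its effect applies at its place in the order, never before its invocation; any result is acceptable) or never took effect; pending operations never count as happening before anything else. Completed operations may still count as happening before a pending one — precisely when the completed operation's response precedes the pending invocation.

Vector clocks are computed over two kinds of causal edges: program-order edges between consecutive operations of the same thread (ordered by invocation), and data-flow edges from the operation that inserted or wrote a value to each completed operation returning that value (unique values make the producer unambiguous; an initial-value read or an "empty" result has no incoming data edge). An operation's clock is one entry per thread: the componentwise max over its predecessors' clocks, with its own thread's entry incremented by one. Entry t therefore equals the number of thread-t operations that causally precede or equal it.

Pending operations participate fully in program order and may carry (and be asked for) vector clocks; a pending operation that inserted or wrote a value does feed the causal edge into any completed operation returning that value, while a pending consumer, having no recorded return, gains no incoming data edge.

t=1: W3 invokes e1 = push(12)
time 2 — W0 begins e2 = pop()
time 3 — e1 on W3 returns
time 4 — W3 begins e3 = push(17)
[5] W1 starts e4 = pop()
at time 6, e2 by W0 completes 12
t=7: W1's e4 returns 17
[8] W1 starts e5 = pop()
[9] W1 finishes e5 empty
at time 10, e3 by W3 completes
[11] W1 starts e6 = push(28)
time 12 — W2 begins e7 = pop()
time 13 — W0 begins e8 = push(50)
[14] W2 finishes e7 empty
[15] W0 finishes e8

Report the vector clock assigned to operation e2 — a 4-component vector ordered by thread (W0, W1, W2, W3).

root op e1, invoked 1: fresh clock plus W3's own tick → (0, 0, 0, 1)
root op e7, invoked 12: fresh clock plus W2's own tick → (0, 0, 1, 0)
merge at e3 (invoked 4): VC(e1)=(0, 0, 0, 1), own-thread bump on W3 → (0, 0, 0, 2)
merge at e2 (invoked 2): VC(e1)=(0, 0, 0, 1), own-thread bump on W0 → (1, 0, 0, 1)
merge at e4 (invoked 5): VC(e3)=(0, 0, 0, 2), own-thread bump on W1 → (0, 1, 0, 2)
merge at e8 (invoked 13): VC(e2)=(1, 0, 0, 1), own-thread bump on W0 → (2, 0, 0, 1)
merge at e5 (invoked 8): VC(e4)=(0, 1, 0, 2), own-thread bump on W1 → (0, 2, 0, 2)
merge at e6 (invoked 11): VC(e5)=(0, 2, 0, 2), own-thread bump on W1 → (0, 3, 0, 2)
target: VC(e2) = (1, 0, 0, 1)

(1, 0, 0, 1)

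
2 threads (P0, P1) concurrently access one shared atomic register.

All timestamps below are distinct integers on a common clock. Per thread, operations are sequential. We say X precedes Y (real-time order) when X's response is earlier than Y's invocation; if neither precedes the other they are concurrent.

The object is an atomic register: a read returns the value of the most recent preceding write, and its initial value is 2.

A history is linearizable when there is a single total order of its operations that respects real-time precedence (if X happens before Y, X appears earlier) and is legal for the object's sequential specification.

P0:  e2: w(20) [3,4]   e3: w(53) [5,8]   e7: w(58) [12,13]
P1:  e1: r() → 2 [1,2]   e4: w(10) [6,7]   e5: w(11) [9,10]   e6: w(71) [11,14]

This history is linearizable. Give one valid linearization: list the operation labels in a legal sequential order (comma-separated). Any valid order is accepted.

e1, e2, e3, e4, e5, e6, e7

step 1: e1 r() → 2 — value 2
step 2: e2 w(20) — value 20
step 3: e3 w(53) — value 53
step 4: e4 w(10) — value 10
step 5: e5 w(11) — value 11
step 6: e6 w(71) — value 71
step 7: e7 w(58) — value 58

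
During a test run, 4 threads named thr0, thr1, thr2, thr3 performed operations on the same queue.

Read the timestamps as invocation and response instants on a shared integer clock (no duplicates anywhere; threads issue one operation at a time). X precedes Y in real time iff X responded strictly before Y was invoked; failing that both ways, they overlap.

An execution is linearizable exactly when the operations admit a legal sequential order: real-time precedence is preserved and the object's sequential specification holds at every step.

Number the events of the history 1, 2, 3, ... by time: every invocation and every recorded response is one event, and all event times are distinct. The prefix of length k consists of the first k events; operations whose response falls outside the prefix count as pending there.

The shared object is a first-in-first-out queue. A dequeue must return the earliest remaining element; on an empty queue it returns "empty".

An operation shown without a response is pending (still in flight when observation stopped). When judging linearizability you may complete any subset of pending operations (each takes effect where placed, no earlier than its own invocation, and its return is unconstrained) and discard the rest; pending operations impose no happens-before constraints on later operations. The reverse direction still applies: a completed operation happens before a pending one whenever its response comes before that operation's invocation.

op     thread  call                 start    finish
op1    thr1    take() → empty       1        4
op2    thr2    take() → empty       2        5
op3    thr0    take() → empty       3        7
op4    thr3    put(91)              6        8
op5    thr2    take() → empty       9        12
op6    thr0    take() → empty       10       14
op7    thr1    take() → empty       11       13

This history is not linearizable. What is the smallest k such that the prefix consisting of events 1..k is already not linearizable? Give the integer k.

a valid linearization of events 1..13 exists, for instance op1, op2, op3, op4, op6, op5, op7:
after step 1 (op1 take() → empty): queue <>
after step 2 (op2 take() → empty): queue <>
after step 3 (op3 take() → empty): queue <>
after step 4 (op4 put(91)): queue <91>
after step 5 (op6 take() (pending, included)): queue <>
after step 6 (op5 take() → empty): queue <>
after step 7 (op7 take() → empty): queue <>
with event 14 included (op6 responding at time 14), all real-time-consistent orders fail
for example op1, op2, op3, op4, op5, op6, op7 fails at step 5: op5 take() → empty is not legal there
for example op1, op2, op3, op4, op5, op7, op6 fails at step 5: op5 take() → empty is not legal there

14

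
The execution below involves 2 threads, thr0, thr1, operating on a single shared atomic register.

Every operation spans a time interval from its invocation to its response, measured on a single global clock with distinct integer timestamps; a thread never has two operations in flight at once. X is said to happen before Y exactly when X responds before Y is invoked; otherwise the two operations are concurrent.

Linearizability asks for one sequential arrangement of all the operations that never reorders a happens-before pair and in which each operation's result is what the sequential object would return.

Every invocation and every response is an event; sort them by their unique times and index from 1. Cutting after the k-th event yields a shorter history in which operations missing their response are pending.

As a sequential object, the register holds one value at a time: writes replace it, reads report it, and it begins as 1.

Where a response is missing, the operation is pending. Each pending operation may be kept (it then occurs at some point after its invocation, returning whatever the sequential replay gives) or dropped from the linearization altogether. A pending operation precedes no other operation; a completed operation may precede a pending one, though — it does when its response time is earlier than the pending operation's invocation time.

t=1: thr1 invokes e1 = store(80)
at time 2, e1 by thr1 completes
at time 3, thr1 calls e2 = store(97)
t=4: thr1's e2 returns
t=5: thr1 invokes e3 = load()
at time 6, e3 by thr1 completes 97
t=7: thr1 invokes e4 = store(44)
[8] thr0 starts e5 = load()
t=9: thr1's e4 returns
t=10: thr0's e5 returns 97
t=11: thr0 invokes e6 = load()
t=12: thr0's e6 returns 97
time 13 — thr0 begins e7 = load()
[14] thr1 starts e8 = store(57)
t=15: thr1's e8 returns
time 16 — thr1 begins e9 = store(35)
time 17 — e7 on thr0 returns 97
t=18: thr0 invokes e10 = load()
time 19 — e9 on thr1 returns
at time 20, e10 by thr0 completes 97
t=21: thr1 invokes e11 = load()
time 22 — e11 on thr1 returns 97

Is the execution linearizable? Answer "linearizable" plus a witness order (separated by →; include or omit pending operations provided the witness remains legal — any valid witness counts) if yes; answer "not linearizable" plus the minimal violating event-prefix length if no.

not linearizable — minimal violating prefix: 12 events

the violation lands at event 12, e6's response at time 12: events 1..11 linearize, events 1..12 do not
6 completed operations, 2 real-time-consistent orders — every atomic register replay fails
take e1, e2, e3, e4, e5, e6: step 5 already fails, because e5 load() → 97 cannot occur there
take e1, e2, e3, e5, e4, e6: step 6 already fails, because e6 load() → 97 cannot occur there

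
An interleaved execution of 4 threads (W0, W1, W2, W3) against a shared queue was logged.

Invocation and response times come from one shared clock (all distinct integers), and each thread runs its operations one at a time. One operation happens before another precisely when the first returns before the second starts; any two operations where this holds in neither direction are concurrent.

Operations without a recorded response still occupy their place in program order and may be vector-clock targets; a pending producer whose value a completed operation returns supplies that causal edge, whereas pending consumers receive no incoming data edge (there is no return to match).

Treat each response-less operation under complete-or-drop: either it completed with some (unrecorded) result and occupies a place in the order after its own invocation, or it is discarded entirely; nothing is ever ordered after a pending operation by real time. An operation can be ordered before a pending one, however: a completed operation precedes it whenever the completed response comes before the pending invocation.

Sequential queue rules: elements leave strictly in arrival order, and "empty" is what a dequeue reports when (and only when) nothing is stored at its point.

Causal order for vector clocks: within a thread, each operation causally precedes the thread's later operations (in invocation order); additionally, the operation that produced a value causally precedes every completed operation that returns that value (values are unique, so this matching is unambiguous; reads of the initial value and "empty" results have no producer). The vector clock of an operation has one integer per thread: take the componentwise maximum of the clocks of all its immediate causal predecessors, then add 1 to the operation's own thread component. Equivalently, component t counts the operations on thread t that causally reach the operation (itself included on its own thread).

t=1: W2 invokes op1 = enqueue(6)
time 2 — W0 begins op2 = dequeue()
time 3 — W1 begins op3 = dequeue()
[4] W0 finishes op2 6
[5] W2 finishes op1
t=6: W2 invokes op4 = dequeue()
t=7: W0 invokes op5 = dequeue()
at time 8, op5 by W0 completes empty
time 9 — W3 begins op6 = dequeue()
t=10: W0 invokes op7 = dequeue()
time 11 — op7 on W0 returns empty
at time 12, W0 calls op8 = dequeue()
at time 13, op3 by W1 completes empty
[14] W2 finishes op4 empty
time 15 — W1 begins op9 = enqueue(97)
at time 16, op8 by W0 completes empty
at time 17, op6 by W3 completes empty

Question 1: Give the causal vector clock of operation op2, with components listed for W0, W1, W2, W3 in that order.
(1, 0, 1, 0)

VC(op6, invoked at 9): no causal predecessors; +1 on W3 → (0, 0, 0, 1)
VC(op1, invoked at 1): no causal predecessors; +1 on W2 → (0, 0, 1, 0)
VC(op3, invoked at 3): no causal predecessors; +1 on W1 → (0, 1, 0, 0)
merge at op4 (invoked 6): VC(op1)=(0, 0, 1, 0), own-thread bump on W2 → (0, 0, 2, 0)
merge at op9 (invoked 15): VC(op3)=(0, 1, 0, 0), own-thread bump on W1 → (0, 2, 0, 0)
merge at op2 (invoked 2): VC(op1)=(0, 0, 1, 0), own-thread bump on W0 → (1, 0, 1, 0)
merge at op5 (invoked 7): VC(op2)=(1, 0, 1, 0), own-thread bump on W0 → (2, 0, 1, 0)
merge at op7 (invoked 10): VC(op5)=(2, 0, 1, 0), own-thread bump on W0 → (3, 0, 1, 0)
merge at op8 (invoked 12): VC(op7)=(3, 0, 1, 0), own-thread bump on W0 → (4, 0, 1, 0)
target: VC(op2) = (1, 0, 1, 0)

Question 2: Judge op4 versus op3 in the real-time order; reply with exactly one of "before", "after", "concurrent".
concurrent

op4 spans [6,14], op3 spans [3,13]
the intervals overlap in both directions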